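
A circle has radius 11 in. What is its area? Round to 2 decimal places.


Shape: circle
Radius r = 11 in
Formula: A = pi * r^2
r^2 = 11^2 = 121
A = pi * 121
A = 380.13
380.13 in^2


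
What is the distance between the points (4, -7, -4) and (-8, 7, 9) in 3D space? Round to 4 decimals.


3D distance between two points
P1 = (4, -7, -4), P2 = (-8, 7, 9)
Formula: d = sqrt((x2-x1)^2 + (y2-y1)^2 + (z2-z1)^2)
dx = -8 - 4 = -12
dy = 7 - -7 = 14
dz = 9 - -4 = 13
dx^2 + dy^2 + dz^2 = 144 + 196 + 169 = 509
d = sqrt(509)
d = 22.561
22.561 units


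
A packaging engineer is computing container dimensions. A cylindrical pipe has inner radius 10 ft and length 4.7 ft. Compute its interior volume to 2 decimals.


Shape: cylinder
Radius r = 10 ft, Height h = 4.7 ft
Formula: V = pi * r^2 * h
r^2 = 100
V = pi * 100 * 4.7
V = 470 * pi
V = 1476.55
1476.55 ft^3


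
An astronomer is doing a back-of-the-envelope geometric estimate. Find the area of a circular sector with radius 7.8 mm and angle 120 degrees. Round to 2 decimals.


Shape: circular sector
Radius r = 7.8 mm, Angle = 120 degrees
Formula: A = (angle/360) * pi * r^2
r^2 = 60.84
Fraction of circle = 120/360
A = (120/360) * pi * 60.84
A = 20.28 * pi
A = 63.71
63.71 mm^2


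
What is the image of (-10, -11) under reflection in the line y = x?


Transformation: reflection
Original point: (-10, -11)
Rule for reflection over y = x: (x, y) -> (y, x)
Apply: (-10, -11) -> (-11, -10)
(-11, -10)


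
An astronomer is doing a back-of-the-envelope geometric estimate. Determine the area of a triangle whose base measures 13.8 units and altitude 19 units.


Shape: triangle
Base b = 13.8 units, Height h = 19 units
Formula: A = (1/2) * b * h
A = 0.5 * 13.8 * 19
A = 0.5 * 262.2
A = 131.1
131.1 units^2


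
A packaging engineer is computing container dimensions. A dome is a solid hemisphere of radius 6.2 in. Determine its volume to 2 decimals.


Shape: hemisphere (half of a sphere)
Radius r = 6.2 in
Formula: V = (1/2) * (4/3) * pi * r^3 = (2/3) * pi * r^3
r^3 = 238.328
(2/3) * 238.328 = 158.885333
V = 158.885333 * pi
V = 499.15
499.15 in^3


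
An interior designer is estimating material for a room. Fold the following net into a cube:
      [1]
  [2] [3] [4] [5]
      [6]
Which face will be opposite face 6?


Net: cross layout. Take square 3 as the base (bottom).
Fold the four squares in the horizontal row up around 3: 2 -> left, 4 -> right, 5 wraps to the top.
Fold 1 and 6 up from 3: 1 -> back, 6 -> front.
Opposite pairs are therefore: (1, 6), (2, 4), (3, 5).
Face 6 is opposite face 1.
face 1


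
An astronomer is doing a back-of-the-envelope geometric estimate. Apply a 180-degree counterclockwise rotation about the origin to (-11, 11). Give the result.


Transformation: rotation about the origin
Original point: (-11, 11)
Rule for 180 deg: (x, y) -> (-x, -y)
Apply: (-11, 11) -> (11, -11)
(11, -11)


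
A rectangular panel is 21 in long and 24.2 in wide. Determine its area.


Shape: rectangle
Length l = 21 in, Width w = 24.2 in
Formula: A = l * w
A = 21 * 24.2
A = 508.2
508.2 in^2


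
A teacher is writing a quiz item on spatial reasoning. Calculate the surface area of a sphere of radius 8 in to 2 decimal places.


Shape: sphere
Radius r = 8 in
Formula: SA = 4 * pi * r^2
r^2 = 64
SA = 4 * pi * 64
SA = 256 * pi
SA = 804.25
804.25 in^2


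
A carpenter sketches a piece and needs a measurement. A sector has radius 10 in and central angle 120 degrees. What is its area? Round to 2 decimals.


Shape: circular sector
Radius r = 10 in, Angle = 120 degrees
Formula: A = (angle/360) * pi * r^2
r^2 = 100
Fraction of circle = 120/360
A = (120/360) * pi * 100
A = 33.333333 * pi
A = 104.72
104.72 in^2


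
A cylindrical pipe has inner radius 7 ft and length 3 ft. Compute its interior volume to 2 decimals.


Shape: cylinder
Radius r = 7 ft, Height h = 3 ft
Formula: V = pi * r^2 * h
r^2 = 49
V = pi * 49 * 3
V = 147 * pi
V = 461.81
461.81 ft^3


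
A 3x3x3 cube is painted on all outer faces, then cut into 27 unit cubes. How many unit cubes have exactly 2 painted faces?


Large cube: 3 x 3 x 3, cut into unit cubes.
n = 3, so n - 2 = 1
Cubes with 2 painted faces lie along the edges, excluding corners.
A cube has 12 edges; each contributes (n - 2) = 1 such cubes.
Count = 12 * 1 = 12
12 unit cubes


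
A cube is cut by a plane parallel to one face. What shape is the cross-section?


Solid: cube
Cutting plane: parallel to one face
Visualize the intersection of the plane with the solid's surface.
The boundary of the cut region is a square.
square


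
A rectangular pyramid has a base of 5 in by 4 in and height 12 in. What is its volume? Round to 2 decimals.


Shape: rectangular pyramid
Base: 5 in x 4 in, Height h = 12 in
Formula: V = (1/3) * base_area * h
base_area = 5 * 4 = 20
base_area * h = 20 * 12 = 240
V = 240 / 3
V = 80
80 in^3


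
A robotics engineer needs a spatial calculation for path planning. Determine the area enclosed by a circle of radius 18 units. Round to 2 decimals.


Shape: circle
Radius r = 18 units
Formula: A = pi * r^2
r^2 = 18^2 = 324
A = pi * 324
A = 1017.88
1017.88 units^2


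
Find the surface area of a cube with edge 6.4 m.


Shape: cube
Side s = 6.4 m
A cube has 6 square faces.
Formula: SA = 6 * s^2
s^2 = 40.96
SA = 6 * 40.96
SA = 245.76
245.76 m^2


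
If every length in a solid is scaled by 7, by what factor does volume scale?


Linear scale factor k = 7
Rule: under a linear scaling by k, volumes scale by k^3.
k^3 = 7 * 7 * 7
k^3 = 49 * 7
k^3 = 343
Volume scales by a factor of 343.
343 (dimensionless)


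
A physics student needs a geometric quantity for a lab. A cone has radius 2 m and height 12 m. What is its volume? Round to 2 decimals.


Shape: cone
Radius r = 2 m, Height h = 12 m
Formula: V = (1/3) * pi * r^2 * h
r^2 = 4
pi * r^2 * h = pi * 4 * 12 = 48 * pi
V = 48 * pi / 3
V = 50.27
50.27 m^3


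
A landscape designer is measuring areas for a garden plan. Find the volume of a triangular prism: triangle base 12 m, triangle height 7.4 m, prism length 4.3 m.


Shape: triangular prism
Triangle base = 12 m, triangle height = 7.4 m, prism length L = 4.3 m
Formula: V = (1/2 * b * h_tri) * L
Cross-section area = 0.5 * 12 * 7.4 = 44.4
V = 44.4 * 4.3
V = 190.92
190.92 m^3


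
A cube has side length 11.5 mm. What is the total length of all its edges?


Shape: cube
Side s = 11.5 mm
A cube has 12 edges, all equal.
Formula: total edge length = 12 * s
Total = 12 * 11.5
Total = 138
138 mm


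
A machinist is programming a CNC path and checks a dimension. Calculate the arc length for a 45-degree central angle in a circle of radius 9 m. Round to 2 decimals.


Shape: circular arc
Radius r = 9 m, Angle = 45 degrees
Formula: L = (angle/360) * 2 * pi * r
2 * pi * r = 18 * pi
L = (45/360) * 18 * pi
L = 2.25 * pi
L = 7.07
7.07 m


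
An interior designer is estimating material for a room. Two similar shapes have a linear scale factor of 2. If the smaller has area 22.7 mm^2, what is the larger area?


Linear scale factor k = 2
Original area = 22.7 mm^2
Rule: under a linear scaling by k, areas scale by k^2.
k^2 = 2^2 = 4
New area = 22.7 * 4
New area = 90.8
90.8 mm^2


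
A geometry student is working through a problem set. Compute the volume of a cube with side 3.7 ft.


Shape: cube
Side s = 3.7 ft
Formula: V = s^3
V = 3.7 * 3.7 * 3.7
V = 13.69 * 3.7
V = 50.653
50.653 ft^3


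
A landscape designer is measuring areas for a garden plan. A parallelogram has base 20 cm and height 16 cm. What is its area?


Shape: parallelogram
Base b = 20 cm, Height h = 16 cm
Formula: A = b * h
A = 20 * 16
A = 320
320 cm^2


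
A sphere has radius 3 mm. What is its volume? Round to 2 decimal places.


Shape: sphere
Radius r = 3 mm
Formula: V = (4/3) * pi * r^3
r^3 = 27
(4/3) * 27 = 36
V = 36 * pi
V = 113.1
113.1 mm^3


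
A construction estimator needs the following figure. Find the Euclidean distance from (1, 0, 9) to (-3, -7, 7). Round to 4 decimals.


3D distance between two points
P1 = (1, 0, 9), P2 = (-3, -7, 7)
Formula: d = sqrt((x2-x1)^2 + (y2-y1)^2 + (z2-z1)^2)
dx = -3 - 1 = -4
dy = -7 - 0 = -7
dz = 7 - 9 = -2
dx^2 + dy^2 + dz^2 = 16 + 49 + 4 = 69
d = sqrt(69)
d = 8.3066
8.3066 units


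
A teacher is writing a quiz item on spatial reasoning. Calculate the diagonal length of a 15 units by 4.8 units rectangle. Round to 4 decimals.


Shape: rectangle (diagonal via Pythagoras)
Sides: 15 units and 4.8 units
Formula: d = sqrt(l^2 + w^2)
l^2 = 225, w^2 = 23.04
l^2 + w^2 = 248.04
d = sqrt(248.04)
d = 15.7493
15.7493 units


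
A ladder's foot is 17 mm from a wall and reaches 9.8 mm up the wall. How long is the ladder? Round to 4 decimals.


Shape: right triangle
Legs a = 17 mm, b = 9.8 mm
Formula: c = sqrt(a^2 + b^2)
a^2 = 289, b^2 = 96.04
a^2 + b^2 = 385.04
c = sqrt(385.04)
c = 19.6224
19.6224 mm


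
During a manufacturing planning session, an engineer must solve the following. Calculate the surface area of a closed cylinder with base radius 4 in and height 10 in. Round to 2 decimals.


Shape: closed cylinder
Radius r = 4 in, Height h = 10 in
Formula: SA = 2*pi*r^2 + 2*pi*r*h = 2*pi*r*(r + h)
r + h = 14
2 * r * (r + h) = 2 * 4 * 14 = 112
SA = 112 * pi
SA = 351.86
351.86 in^2


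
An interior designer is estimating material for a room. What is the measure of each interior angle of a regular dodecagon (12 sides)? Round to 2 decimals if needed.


Shape: regular dodecagon (12 sides)
Formula: interior angle = (n - 2) * 180 / n
(n - 2) = 10
(n - 2) * 180 = 1800
angle = 1800 / 12
angle = 150
150 degrees


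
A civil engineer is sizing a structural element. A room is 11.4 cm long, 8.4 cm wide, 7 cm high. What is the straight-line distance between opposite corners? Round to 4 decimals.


Shape: rectangular box (space diagonal)
l = 11.4 cm, w = 8.4 cm, h = 7 cm
Visualize: the diagonal of the base, then a right triangle with that diagonal and the height.
Formula: d = sqrt(l^2 + w^2 + h^2)
l^2 + w^2 + h^2 = 129.96 + 70.56 + 49 = 249.52
d = sqrt(249.52)
d = 15.7962
15.7962 cm


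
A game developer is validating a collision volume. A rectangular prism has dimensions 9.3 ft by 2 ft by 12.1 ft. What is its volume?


Shape: rectangular prism
l = 9.3 ft, w = 2 ft, h = 12.1 ft
Formula: V = l * w * h
V = 9.3 * 2 * 12.1
V = 18.6 * 12.1
V = 225.06
225.06 ft^3


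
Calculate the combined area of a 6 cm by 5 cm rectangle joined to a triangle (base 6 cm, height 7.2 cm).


Composite shape: rectangle + triangle
Rectangle area = 6 * 5 = 30
Triangle area = 0.5 * 6 * 7.2 = 21.6
Total = 30 + 21.6
Total = 51.6
51.6 cm^2


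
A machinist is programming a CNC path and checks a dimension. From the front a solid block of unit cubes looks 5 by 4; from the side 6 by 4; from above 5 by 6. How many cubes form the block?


Orthographic views of a solid rectangular block:
Front view 5 x 4 -> length = 5, height = 4
Side view 6 x 4 -> width = 6, height = 4 (consistent)
Top view 5 x 6 -> confirms length = 5, width = 6
The block is 5 x 6 x 4.
Total unit cubes = 5 * 6 * 4 = 120
120 unit cubes


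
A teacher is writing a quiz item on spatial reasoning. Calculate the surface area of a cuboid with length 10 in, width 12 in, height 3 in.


Shape: rectangular prism
l = 10 in, w = 12 in, h = 3 in
Formula: SA = 2(lw + lh + wh)
lw = 120, lh = 30, wh = 36
lw + lh + wh = 186
SA = 2 * 186
SA = 372
372 in^2


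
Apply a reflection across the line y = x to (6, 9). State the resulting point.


Transformation: reflection
Original point: (6, 9)
Rule for reflection over y = x: (x, y) -> (y, x)
Apply: (6, 9) -> (9, 6)
(9, 6)


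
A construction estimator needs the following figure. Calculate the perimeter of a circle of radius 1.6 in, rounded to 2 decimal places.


Shape: circle
Radius r = 1.6 in
Formula: C = 2 * pi * r
C = 2 * pi * 1.6
C = 3.2 * pi
C = 10.05
10.05 in


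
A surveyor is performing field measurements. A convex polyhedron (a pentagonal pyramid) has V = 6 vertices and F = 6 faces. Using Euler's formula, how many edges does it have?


Polyhedron: pentagonal pyramid
Euler's formula for convex polyhedra: V - E + F = 2
Given: V = 6 vertices and F = 6 faces
Solve for E:
E = V + F - 2 = 6 + 6 - 2 = 10
10 edges


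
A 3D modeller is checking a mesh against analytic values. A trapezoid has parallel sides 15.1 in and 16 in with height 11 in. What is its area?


Shape: trapezoid
Parallel sides a = 15.1 in, b = 16 in; Height h = 11 in
Formula: A = (a + b) * h / 2
a + b = 15.1 + 16 = 31.1
A = 31.1 * 11 / 2
A = 342.1 / 2
A = 171.05
171.05 in^2


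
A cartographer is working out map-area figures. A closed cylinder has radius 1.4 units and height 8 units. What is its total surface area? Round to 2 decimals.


Shape: closed cylinder
Radius r = 1.4 units, Height h = 8 units
Formula: SA = 2*pi*r^2 + 2*pi*r*h = 2*pi*r*(r + h)
r + h = 9.4
2 * r * (r + h) = 2 * 1.4 * 9.4 = 26.32
SA = 26.32 * pi
SA = 82.69
82.69 units^2


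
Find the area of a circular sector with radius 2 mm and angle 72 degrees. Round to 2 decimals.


Shape: circular sector
Radius r = 2 mm, Angle = 72 degrees
Formula: A = (angle/360) * pi * r^2
r^2 = 4
Fraction of circle = 72/360
A = (72/360) * pi * 4
A = 0.8 * pi
A = 2.51
2.51 mm^2


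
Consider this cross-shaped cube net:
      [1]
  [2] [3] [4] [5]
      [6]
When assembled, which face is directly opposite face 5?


Net: cross layout. Take square 3 as the base (bottom).
Fold the four squares in the horizontal row up around 3: 2 -> left, 4 -> right, 5 wraps to the top.
Fold 1 and 6 up from 3: 1 -> back, 6 -> front.
Opposite pairs are therefore: (1, 6), (2, 4), (3, 5).
Face 5 is opposite face 3.
face 3


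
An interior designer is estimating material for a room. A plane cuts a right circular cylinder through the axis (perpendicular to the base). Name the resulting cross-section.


Solid: right circular cylinder
Cutting plane: through the axis (perpendicular to the base)
Visualize the intersection of the plane with the solid's surface.
The boundary of the cut region is a rectangle.
rectangle


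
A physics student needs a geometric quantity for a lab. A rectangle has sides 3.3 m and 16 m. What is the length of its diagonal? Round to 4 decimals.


Shape: rectangle (diagonal via Pythagoras)
Sides: 3.3 m and 16 m
Formula: d = sqrt(l^2 + w^2)
l^2 = 10.89, w^2 = 256
l^2 + w^2 = 266.89
d = sqrt(266.89)
d = 16.3368
16.3368 m


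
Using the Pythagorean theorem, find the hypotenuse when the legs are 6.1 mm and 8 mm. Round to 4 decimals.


Shape: right triangle
Legs a = 6.1 mm, b = 8 mm
Formula: c = sqrt(a^2 + b^2)
a^2 = 37.21, b^2 = 64
a^2 + b^2 = 101.21
c = sqrt(101.21)
c = 10.0603
10.0603 mm


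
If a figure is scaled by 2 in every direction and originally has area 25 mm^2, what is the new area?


Linear scale factor k = 2
Original area = 25 mm^2
Rule: under a linear scaling by k, areas scale by k^2.
k^2 = 2^2 = 4
New area = 25 * 4
New area = 100
100 mm^2


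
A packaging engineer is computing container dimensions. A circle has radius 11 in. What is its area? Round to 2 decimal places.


Shape: circle
Radius r = 11 in
Formula: A = pi * r^2
r^2 = 11^2 = 121
A = pi * 121
A = 380.13
380.13 in^2


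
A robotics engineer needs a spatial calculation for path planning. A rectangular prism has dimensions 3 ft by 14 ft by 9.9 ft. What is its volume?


Shape: rectangular prism
l = 3 ft, w = 14 ft, h = 9.9 ft
Formula: V = l * w * h
V = 3 * 14 * 9.9
V = 42 * 9.9
V = 415.8
415.8 ft^3


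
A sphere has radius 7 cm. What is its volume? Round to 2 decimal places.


Shape: sphere
Radius r = 7 cm
Formula: V = (4/3) * pi * r^3
r^3 = 343
(4/3) * 343 = 457.333333
V = 457.333333 * pi
V = 1436.76
1436.76 cm^3


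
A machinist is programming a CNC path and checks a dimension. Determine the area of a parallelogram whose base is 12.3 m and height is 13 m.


Shape: parallelogram
Base b = 12.3 m, Height h = 13 m
Formula: A = b * h
A = 12.3 * 13
A = 159.9
159.9 m^2


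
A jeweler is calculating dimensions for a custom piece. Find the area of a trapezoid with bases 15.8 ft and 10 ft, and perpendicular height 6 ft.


Shape: trapezoid
Parallel sides a = 15.8 ft, b = 10 ft; Height h = 6 ft
Formula: A = (a + b) * h / 2
a + b = 15.8 + 10 = 25.8
A = 25.8 * 6 / 2
A = 154.8 / 2
A = 77.4
77.4 ft^2


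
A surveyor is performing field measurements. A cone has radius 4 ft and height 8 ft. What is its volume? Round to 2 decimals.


Shape: cone
Radius r = 4 ft, Height h = 8 ft
Formula: V = (1/3) * pi * r^2 * h
r^2 = 16
pi * r^2 * h = pi * 16 * 8 = 128 * pi
V = 128 * pi / 3
V = 134.04
134.04 ft^3


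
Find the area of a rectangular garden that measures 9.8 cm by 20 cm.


Shape: rectangle
Length l = 9.8 cm, Width w = 20 cm
Formula: A = l * w
A = 9.8 * 20
A = 196
196 cm^2


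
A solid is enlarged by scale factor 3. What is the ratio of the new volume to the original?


Linear scale factor k = 3
Rule: under a linear scaling by k, volumes scale by k^3.
k^3 = 3 * 3 * 3
k^3 = 9 * 3
k^3 = 27
Volume scales by a factor of 27.
27 (dimensionless)


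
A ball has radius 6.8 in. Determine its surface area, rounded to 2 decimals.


Shape: sphere
Radius r = 6.8 in
Formula: SA = 4 * pi * r^2
r^2 = 46.24
SA = 4 * pi * 46.24
SA = 184.96 * pi
SA = 581.07
581.07 in^2


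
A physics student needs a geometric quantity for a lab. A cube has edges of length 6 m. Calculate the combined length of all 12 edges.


Shape: cube
Side s = 6 m
A cube has 12 edges, all equal.
Formula: total edge length = 12 * s
Total = 12 * 6
Total = 72
72 m


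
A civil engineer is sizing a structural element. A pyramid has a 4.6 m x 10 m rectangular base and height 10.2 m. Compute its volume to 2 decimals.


Shape: rectangular pyramid
Base: 4.6 m x 10 m, Height h = 10.2 m
Formula: V = (1/3) * base_area * h
base_area = 4.6 * 10 = 46
base_area * h = 46 * 10.2 = 469.2
V = 469.2 / 3
V = 156.4
156.4 m^3


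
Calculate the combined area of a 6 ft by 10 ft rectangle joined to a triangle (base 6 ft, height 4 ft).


Composite shape: rectangle + triangle
Rectangle area = 6 * 10 = 60
Triangle area = 0.5 * 6 * 4 = 12
Total = 60 + 12
Total = 72
72 ft^2


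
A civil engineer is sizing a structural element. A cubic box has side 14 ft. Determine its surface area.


Shape: cube
Side s = 14 ft
A cube has 6 square faces.
Formula: SA = 6 * s^2
s^2 = 196
SA = 6 * 196
SA = 1176
1176 ft^2


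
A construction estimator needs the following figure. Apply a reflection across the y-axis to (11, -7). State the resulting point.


Transformation: reflection
Original point: (11, -7)
Rule for reflection over the y-axis: (x, y) -> (-x, y)
Apply: (11, -7) -> (-11, -7)
(-11, -7)


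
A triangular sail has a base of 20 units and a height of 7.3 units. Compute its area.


Shape: triangle
Base b = 20 units, Height h = 7.3 units
Formula: A = (1/2) * b * h
A = 0.5 * 20 * 7.3
A = 0.5 * 146
A = 73
73 units^2


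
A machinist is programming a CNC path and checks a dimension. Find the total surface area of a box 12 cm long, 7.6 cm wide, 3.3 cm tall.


Shape: rectangular prism
l = 12 cm, w = 7.6 cm, h = 3.3 cm
Formula: SA = 2(lw + lh + wh)
lw = 91.2, lh = 39.6, wh = 25.08
lw + lh + wh = 155.88
SA = 2 * 155.88
SA = 311.76
311.76 cm^2


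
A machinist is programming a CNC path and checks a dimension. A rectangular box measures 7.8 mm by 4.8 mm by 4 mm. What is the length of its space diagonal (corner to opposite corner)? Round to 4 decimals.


Shape: rectangular box (space diagonal)
l = 7.8 mm, w = 4.8 mm, h = 4 mm
Visualize: the diagonal of the base, then a right triangle with that diagonal and the height.
Formula: d = sqrt(l^2 + w^2 + h^2)
l^2 + w^2 + h^2 = 60.84 + 23.04 + 16 = 99.88
d = sqrt(99.88)
d = 9.994
9.994 mm


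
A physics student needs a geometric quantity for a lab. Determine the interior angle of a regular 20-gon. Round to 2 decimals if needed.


Shape: regular icosagon (20 sides)
Formula: interior angle = (n - 2) * 180 / n
(n - 2) = 18
(n - 2) * 180 = 3240
angle = 3240 / 20
angle = 162
162 degrees


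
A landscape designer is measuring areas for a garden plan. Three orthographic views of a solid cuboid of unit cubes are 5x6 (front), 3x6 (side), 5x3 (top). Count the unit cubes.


Orthographic views of a solid rectangular block:
Front view 5 x 6 -> length = 5, height = 6
Side view 3 x 6 -> width = 3, height = 6 (consistent)
Top view 5 x 3 -> confirms length = 5, width = 3
The block is 5 x 3 x 6.
Total unit cubes = 5 * 3 * 6 = 90
90 unit cubes


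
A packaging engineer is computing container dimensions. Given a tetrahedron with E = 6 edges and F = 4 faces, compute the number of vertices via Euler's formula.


Polyhedron: tetrahedron
Euler's formula for convex polyhedra: V - E + F = 2
Given: E = 6 edges and F = 4 faces
Solve for V:
V = 2 + E - F = 2 + 6 - 4 = 4
4 vertices


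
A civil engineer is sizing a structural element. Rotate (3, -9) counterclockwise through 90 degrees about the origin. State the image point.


Transformation: rotation about the origin
Original point: (3, -9)
Rule for 90 deg counterclockwise: (x, y) -> (-y, x)
Apply: (3, -9) -> (9, 3)
(9, 3)


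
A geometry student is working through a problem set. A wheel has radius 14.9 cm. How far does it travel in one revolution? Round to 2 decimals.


Shape: circle
Radius r = 14.9 cm
Formula: C = 2 * pi * r
C = 2 * pi * 14.9
C = 29.8 * pi
C = 93.62
93.62 cm


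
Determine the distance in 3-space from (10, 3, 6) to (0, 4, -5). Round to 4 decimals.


3D distance between two points
P1 = (10, 3, 6), P2 = (0, 4, -5)
Formula: d = sqrt((x2-x1)^2 + (y2-y1)^2 + (z2-z1)^2)
dx = 0 - 10 = -10
dy = 4 - 3 = 1
dz = -5 - 6 = -11
dx^2 + dy^2 + dz^2 = 100 + 1 + 121 = 222
d = sqrt(222)
d = 14.8997
14.8997 units


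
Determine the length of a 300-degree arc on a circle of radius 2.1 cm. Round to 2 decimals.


Shape: circular arc
Radius r = 2.1 cm, Angle = 300 degrees
Formula: L = (angle/360) * 2 * pi * r
2 * pi * r = 4.2 * pi
L = (300/360) * 4.2 * pi
L = 3.5 * pi
L = 11
11 cm


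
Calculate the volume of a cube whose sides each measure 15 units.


Shape: cube
Side s = 15 units
Formula: V = s^3
V = 15 * 15 * 15
V = 225 * 15
V = 3375
3375 units^3


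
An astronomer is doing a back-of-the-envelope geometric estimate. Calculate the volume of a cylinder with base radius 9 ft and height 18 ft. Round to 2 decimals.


Shape: cylinder
Radius r = 9 ft, Height h = 18 ft
Formula: V = pi * r^2 * h
r^2 = 81
V = pi * 81 * 18
V = 1458 * pi
V = 4580.44
4580.44 ft^3


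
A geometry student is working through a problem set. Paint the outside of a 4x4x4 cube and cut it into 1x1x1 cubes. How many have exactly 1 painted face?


Large cube: 4 x 4 x 4, cut into unit cubes.
n = 4, so n - 2 = 2
Cubes with 1 painted face lie in the interior of each face.
A cube has 6 faces; each contributes (n - 2)^2 = 4 such cubes.
Count = 6 * 4 = 24
24 unit cubes


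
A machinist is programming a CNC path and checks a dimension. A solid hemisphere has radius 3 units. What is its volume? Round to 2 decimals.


Shape: hemisphere (half of a sphere)
Radius r = 3 units
Formula: V = (1/2) * (4/3) * pi * r^3 = (2/3) * pi * r^3
r^3 = 27
(2/3) * 27 = 18
V = 18 * pi
V = 56.55
56.55 units^3


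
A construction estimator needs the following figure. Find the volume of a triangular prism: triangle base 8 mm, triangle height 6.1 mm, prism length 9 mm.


Shape: triangular prism
Triangle base = 8 mm, triangle height = 6.1 mm, prism length L = 9 mm
Formula: V = (1/2 * b * h_tri) * L
Cross-section area = 0.5 * 8 * 6.1 = 24.4
V = 24.4 * 9
V = 219.6
219.6 mm^3


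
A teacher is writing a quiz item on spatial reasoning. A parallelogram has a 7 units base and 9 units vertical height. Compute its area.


Shape: parallelogram
Base b = 7 units, Height h = 9 units
Formula: A = b * h
A = 7 * 9
A = 63
63 units^2


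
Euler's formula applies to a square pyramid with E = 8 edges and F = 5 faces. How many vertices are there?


Polyhedron: square pyramid
Euler's formula for convex polyhedra: V - E + F = 2
Given: E = 8 edges and F = 5 faces
Solve for V:
V = 2 + E - F = 2 + 8 - 5 = 5
5 vertices


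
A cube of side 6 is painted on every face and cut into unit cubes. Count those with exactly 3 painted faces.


Large cube: 6 x 6 x 6, cut into unit cubes.
Cubes with 3 painted faces are at the corners. A cube always has 8 corners.
Count = 8
8 unit cubes


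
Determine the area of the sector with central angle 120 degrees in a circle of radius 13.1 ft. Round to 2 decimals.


Shape: circular sector
Radius r = 13.1 ft, Angle = 120 degrees
Formula: A = (angle/360) * pi * r^2
r^2 = 171.61
Fraction of circle = 120/360
A = (120/360) * pi * 171.61
A = 57.203333 * pi
A = 179.71
179.71 ft^2


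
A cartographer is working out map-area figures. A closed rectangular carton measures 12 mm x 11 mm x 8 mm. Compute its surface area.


Shape: rectangular prism
l = 12 mm, w = 11 mm, h = 8 mm
Formula: SA = 2(lw + lh + wh)
lw = 132, lh = 96, wh = 88
lw + lh + wh = 316
SA = 2 * 316
SA = 632
632 mm^2


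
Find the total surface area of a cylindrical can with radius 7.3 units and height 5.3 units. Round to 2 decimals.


Shape: closed cylinder
Radius r = 7.3 units, Height h = 5.3 units
Formula: SA = 2*pi*r^2 + 2*pi*r*h = 2*pi*r*(r + h)
r + h = 12.6
2 * r * (r + h) = 2 * 7.3 * 12.6 = 183.96
SA = 183.96 * pi
SA = 577.93
577.93 units^2


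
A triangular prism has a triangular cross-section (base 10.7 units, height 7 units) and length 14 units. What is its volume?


Shape: triangular prism
Triangle base = 10.7 units, triangle height = 7 units, prism length L = 14 units
Formula: V = (1/2 * b * h_tri) * L
Cross-section area = 0.5 * 10.7 * 7 = 37.45
V = 37.45 * 14
V = 524.3
524.3 units^3


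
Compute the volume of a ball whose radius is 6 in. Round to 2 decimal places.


Shape: sphere
Radius r = 6 in
Formula: V = (4/3) * pi * r^3
r^3 = 216
(4/3) * 216 = 288
V = 288 * pi
V = 904.78
904.78 in^3


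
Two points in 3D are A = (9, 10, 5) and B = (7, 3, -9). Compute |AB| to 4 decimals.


3D distance between two points
P1 = (9, 10, 5), P2 = (7, 3, -9)
Formula: d = sqrt((x2-x1)^2 + (y2-y1)^2 + (z2-z1)^2)
dx = 7 - 9 = -2
dy = 3 - 10 = -7
dz = -9 - 5 = -14
dx^2 + dy^2 + dz^2 = 4 + 49 + 196 = 249
d = sqrt(249)
d = 15.7797
15.7797 units


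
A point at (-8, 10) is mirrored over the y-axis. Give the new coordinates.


Transformation: reflection
Original point: (-8, 10)
Rule for reflection over the y-axis: (x, y) -> (-x, y)
Apply: (-8, 10) -> (8, 10)
(8, 10)


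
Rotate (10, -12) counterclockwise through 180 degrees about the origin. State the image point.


Transformation: rotation about the origin
Original point: (10, -12)
Rule for 180 deg: (x, y) -> (-x, -y)
Apply: (10, -12) -> (-10, 12)
(-10, 12)


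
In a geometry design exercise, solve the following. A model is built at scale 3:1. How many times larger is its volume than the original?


Linear scale factor k = 3
Rule: under a linear scaling by k, volumes scale by k^3.
k^3 = 3 * 3 * 3
k^3 = 9 * 3
k^3 = 27
Volume scales by a factor of 27.
27 (dimensionless)


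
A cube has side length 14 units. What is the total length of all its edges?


Shape: cube
Side s = 14 units
A cube has 12 edges, all equal.
Formula: total edge length = 12 * s
Total = 12 * 14
Total = 168
168 units


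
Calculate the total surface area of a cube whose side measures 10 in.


Shape: cube
Side s = 10 in
A cube has 6 square faces.
Formula: SA = 6 * s^2
s^2 = 100
SA = 6 * 100
SA = 600
600 in^2


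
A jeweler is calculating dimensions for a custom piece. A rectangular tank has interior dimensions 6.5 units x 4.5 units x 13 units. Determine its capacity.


Shape: rectangular prism
l = 6.5 units, w = 4.5 units, h = 13 units
Formula: V = l * w * h
V = 6.5 * 4.5 * 13
V = 29.25 * 13
V = 380.25
380.25 units^3


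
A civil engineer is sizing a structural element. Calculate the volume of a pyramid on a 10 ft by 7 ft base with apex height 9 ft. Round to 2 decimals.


Shape: rectangular pyramid
Base: 10 ft x 7 ft, Height h = 9 ft
Formula: V = (1/3) * base_area * h
base_area = 10 * 7 = 70
base_area * h = 70 * 9 = 630
V = 630 / 3
V = 210
210 ft^3


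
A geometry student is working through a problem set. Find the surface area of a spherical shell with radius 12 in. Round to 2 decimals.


Shape: sphere
Radius r = 12 in
Formula: SA = 4 * pi * r^2
r^2 = 144
SA = 4 * pi * 144
SA = 576 * pi
SA = 1809.56
1809.56 in^2


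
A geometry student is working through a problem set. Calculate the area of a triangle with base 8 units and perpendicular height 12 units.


Shape: triangle
Base b = 8 units, Height h = 12 units
Formula: A = (1/2) * b * h
A = 0.5 * 8 * 12
A = 0.5 * 96
A = 48
48 units^2


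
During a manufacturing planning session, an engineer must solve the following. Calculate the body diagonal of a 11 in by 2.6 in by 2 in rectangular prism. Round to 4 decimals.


Shape: rectangular box (space diagonal)
l = 11 in, w = 2.6 in, h = 2 in
Visualize: the diagonal of the base, then a right triangle with that diagonal and the height.
Formula: d = sqrt(l^2 + w^2 + h^2)
l^2 + w^2 + h^2 = 121 + 6.76 + 4 = 131.76
d = sqrt(131.76)
d = 11.4787
11.4787 in


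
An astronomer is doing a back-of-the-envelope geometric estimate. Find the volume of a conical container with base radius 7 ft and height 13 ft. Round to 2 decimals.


Shape: cone
Radius r = 7 ft, Height h = 13 ft
Formula: V = (1/3) * pi * r^2 * h
r^2 = 49
pi * r^2 * h = pi * 49 * 13 = 637 * pi
V = 637 * pi / 3
V = 667.06
667.06 ft^3


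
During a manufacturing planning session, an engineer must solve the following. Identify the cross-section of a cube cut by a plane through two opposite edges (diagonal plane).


Solid: cube
Cutting plane: through two opposite edges (diagonal plane)
Visualize the intersection of the plane with the solid's surface.
The boundary of the cut region is a rectangle.
rectangle


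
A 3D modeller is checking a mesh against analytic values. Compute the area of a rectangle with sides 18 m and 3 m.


Shape: rectangle
Length l = 18 m, Width w = 3 m
Formula: A = l * w
A = 18 * 3
A = 54
54 m^2


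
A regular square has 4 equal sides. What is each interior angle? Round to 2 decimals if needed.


Shape: regular square (4 sides)
Formula: interior angle = (n - 2) * 180 / n
(n - 2) = 2
(n - 2) * 180 = 360
angle = 360 / 4
angle = 90
90 degrees


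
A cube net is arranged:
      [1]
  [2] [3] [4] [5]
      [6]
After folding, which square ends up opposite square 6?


Net: cross layout. Take square 3 as the base (bottom).
Fold the four squares in the horizontal row up around 3: 2 -> left, 4 -> right, 5 wraps to the top.
Fold 1 and 6 up from 3: 1 -> back, 6 -> front.
Opposite pairs are therefore: (1, 6), (2, 4), (3, 5).
Face 6 is opposite face 1.
face 1


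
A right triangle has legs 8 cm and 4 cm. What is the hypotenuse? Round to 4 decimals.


Shape: right triangle
Legs a = 8 cm, b = 4 cm
Formula: c = sqrt(a^2 + b^2)
a^2 = 64, b^2 = 16
a^2 + b^2 = 80
c = sqrt(80)
c = 8.9443
8.9443 cm


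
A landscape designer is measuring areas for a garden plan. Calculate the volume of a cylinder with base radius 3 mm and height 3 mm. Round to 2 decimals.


Shape: cylinder
Radius r = 3 mm, Height h = 3 mm
Formula: V = pi * r^2 * h
r^2 = 9
V = pi * 9 * 3
V = 27 * pi
V = 84.82
84.82 mm^3


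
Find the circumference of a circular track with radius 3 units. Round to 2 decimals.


Shape: circle
Radius r = 3 units
Formula: C = 2 * pi * r
C = 2 * pi * 3
C = 6 * pi
C = 18.85
18.85 units


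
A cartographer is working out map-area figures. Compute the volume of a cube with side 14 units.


Shape: cube
Side s = 14 units
Formula: V = s^3
V = 14 * 14 * 14
V = 196 * 14
V = 2744
2744 units^3


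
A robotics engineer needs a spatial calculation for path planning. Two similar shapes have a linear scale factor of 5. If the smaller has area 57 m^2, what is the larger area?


Linear scale factor k = 5
Original area = 57 m^2
Rule: under a linear scaling by k, areas scale by k^2.
k^2 = 5^2 = 25
New area = 57 * 25
New area = 1425
1425 m^2


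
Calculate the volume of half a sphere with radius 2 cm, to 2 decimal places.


Shape: hemisphere (half of a sphere)
Radius r = 2 cm
Formula: V = (1/2) * (4/3) * pi * r^3 = (2/3) * pi * r^3
r^3 = 8
(2/3) * 8 = 5.333333
V = 5.333333 * pi
V = 16.76
16.76 cm^3


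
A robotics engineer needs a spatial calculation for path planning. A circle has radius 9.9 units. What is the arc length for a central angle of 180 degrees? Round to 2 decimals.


Shape: circular arc
Radius r = 9.9 units, Angle = 180 degrees
Formula: L = (angle/360) * 2 * pi * r
2 * pi * r = 19.8 * pi
L = (180/360) * 19.8 * pi
L = 9.9 * pi
L = 31.1
31.1 units


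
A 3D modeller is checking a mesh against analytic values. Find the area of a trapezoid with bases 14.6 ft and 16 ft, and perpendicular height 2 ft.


Shape: trapezoid
Parallel sides a = 14.6 ft, b = 16 ft; Height h = 2 ft
Formula: A = (a + b) * h / 2
a + b = 14.6 + 16 = 30.6
A = 30.6 * 2 / 2
A = 61.2 / 2
A = 30.6
30.6 ft^2


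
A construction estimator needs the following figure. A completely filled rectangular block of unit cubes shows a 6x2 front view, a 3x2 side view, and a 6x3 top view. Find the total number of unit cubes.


Orthographic views of a solid rectangular block:
Front view 6 x 2 -> length = 6, height = 2
Side view 3 x 2 -> width = 3, height = 2 (consistent)
Top view 6 x 3 -> confirms length = 6, width = 3
The block is 6 x 3 x 2.
Total unit cubes = 6 * 3 * 2 = 36
36 unit cubes


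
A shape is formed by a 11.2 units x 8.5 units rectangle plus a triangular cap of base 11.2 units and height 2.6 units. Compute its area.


Composite shape: rectangle + triangle
Rectangle area = 11.2 * 8.5 = 95.2
Triangle area = 0.5 * 11.2 * 2.6 = 14.56
Total = 95.2 + 14.56
Total = 109.76
109.76 units^2


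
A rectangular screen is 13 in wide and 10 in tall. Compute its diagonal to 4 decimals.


Shape: rectangle (diagonal via Pythagoras)
Sides: 13 in and 10 in
Formula: d = sqrt(l^2 + w^2)
l^2 = 169, w^2 = 100
l^2 + w^2 = 269
d = sqrt(269)
d = 16.4012
16.4012 in


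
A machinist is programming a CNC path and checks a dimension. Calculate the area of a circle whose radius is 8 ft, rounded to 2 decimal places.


Shape: circle
Radius r = 8 ft
Formula: A = pi * r^2
r^2 = 8^2 = 64
A = pi * 64
A = 201.06
201.06 ft^2


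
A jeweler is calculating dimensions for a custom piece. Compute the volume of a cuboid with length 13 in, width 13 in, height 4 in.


Shape: rectangular prism
l = 13 in, w = 13 in, h = 4 in
Formula: V = l * w * h
V = 13 * 13 * 4
V = 169 * 4
V = 676
676 in^3


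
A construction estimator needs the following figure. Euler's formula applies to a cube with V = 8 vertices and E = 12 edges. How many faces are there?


Polyhedron: cube
Euler's formula for convex polyhedra: V - E + F = 2
Given: V = 8 vertices and E = 12 edges
Solve for F:
F = 2 + E - V = 2 + 12 - 8 = 6
6 faces


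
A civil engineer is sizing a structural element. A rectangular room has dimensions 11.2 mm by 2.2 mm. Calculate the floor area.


Shape: rectangle
Length l = 11.2 mm, Width w = 2.2 mm
Formula: A = l * w
A = 11.2 * 2.2
A = 24.64
24.64 mm^2


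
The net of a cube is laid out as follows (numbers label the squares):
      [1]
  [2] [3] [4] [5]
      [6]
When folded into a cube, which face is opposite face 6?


Net: cross layout. Take square 3 as the base (bottom).
Fold the four squares in the horizontal row up around 3: 2 -> left, 4 -> right, 5 wraps to the top.
Fold 1 and 6 up from 3: 1 -> back, 6 -> front.
Opposite pairs are therefore: (1, 6), (2, 4), (3, 5).
Face 6 is opposite face 1.
face 1


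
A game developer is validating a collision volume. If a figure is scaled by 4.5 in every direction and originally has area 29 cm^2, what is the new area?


Linear scale factor k = 4.5
Original area = 29 cm^2
Rule: under a linear scaling by k, areas scale by k^2.
k^2 = 4.5^2 = 20.25
New area = 29 * 20.25
New area = 587.25
587.25 cm^2


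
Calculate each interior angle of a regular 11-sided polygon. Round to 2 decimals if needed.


Shape: regular hendecagon (11 sides)
Formula: interior angle = (n - 2) * 180 / n
(n - 2) = 9
(n - 2) * 180 = 1620
angle = 1620 / 11
angle = 147.27
147.27 degrees


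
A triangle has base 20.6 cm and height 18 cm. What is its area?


Shape: triangle
Base b = 20.6 cm, Height h = 18 cm
Formula: A = (1/2) * b * h
A = 0.5 * 20.6 * 18
A = 0.5 * 370.8
A = 185.4
185.4 cm^2


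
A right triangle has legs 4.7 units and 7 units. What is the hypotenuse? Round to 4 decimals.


Shape: right triangle
Legs a = 4.7 units, b = 7 units
Formula: c = sqrt(a^2 + b^2)
a^2 = 22.09, b^2 = 49
a^2 + b^2 = 71.09
c = sqrt(71.09)
c = 8.4315
8.4315 units


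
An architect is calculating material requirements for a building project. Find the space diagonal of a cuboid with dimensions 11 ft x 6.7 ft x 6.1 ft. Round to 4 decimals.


Shape: rectangular box (space diagonal)
l = 11 ft, w = 6.7 ft, h = 6.1 ft
Visualize: the diagonal of the base, then a right triangle with that diagonal and the height.
Formula: d = sqrt(l^2 + w^2 + h^2)
l^2 + w^2 + h^2 = 121 + 44.89 + 37.21 = 203.1
d = sqrt(203.1)
d = 14.2513
14.2513 ft


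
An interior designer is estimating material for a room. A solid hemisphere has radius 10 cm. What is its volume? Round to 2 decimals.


Shape: hemisphere (half of a sphere)
Radius r = 10 cm
Formula: V = (1/2) * (4/3) * pi * r^3 = (2/3) * pi * r^3
r^3 = 1000
(2/3) * 1000 = 666.666667
V = 666.666667 * pi
V = 2094.4
2094.4 cm^3


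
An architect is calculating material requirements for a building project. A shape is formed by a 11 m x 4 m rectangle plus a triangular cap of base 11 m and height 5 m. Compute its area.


Composite shape: rectangle + triangle
Rectangle area = 11 * 4 = 44
Triangle area = 0.5 * 11 * 5 = 27.5
Total = 44 + 27.5
Total = 71.5
71.5 m^2


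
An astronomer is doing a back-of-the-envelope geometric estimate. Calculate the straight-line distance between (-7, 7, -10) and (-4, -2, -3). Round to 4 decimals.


3D distance between two points
P1 = (-7, 7, -10), P2 = (-4, -2, -3)
Formula: d = sqrt((x2-x1)^2 + (y2-y1)^2 + (z2-z1)^2)
dx = -4 - -7 = 3
dy = -2 - 7 = -9
dz = -3 - -10 = 7
dx^2 + dy^2 + dz^2 = 9 + 81 + 49 = 139
d = sqrt(139)
d = 11.7898
11.7898 units


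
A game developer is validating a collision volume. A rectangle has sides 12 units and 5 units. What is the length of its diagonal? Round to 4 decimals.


Shape: rectangle (diagonal via Pythagoras)
Sides: 12 units and 5 units
Formula: d = sqrt(l^2 + w^2)
l^2 = 144, w^2 = 25
l^2 + w^2 = 169
d = sqrt(169)
d = 13.0
13 units


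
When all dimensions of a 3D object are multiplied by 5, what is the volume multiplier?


Linear scale factor k = 5
Rule: under a linear scaling by k, volumes scale by k^3.
k^3 = 5 * 5 * 5
k^3 = 25 * 5
k^3 = 125
Volume scales by a factor of 125.
125 (dimensionless)


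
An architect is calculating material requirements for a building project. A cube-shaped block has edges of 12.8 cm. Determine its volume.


Shape: cube
Side s = 12.8 cm
Formula: V = s^3
V = 12.8 * 12.8 * 12.8
V = 163.84 * 12.8
V = 2097.152
2097.152 cm^3


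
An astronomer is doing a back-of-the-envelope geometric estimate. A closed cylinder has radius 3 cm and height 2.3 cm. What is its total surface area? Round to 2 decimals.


Shape: closed cylinder
Radius r = 3 cm, Height h = 2.3 cm
Formula: SA = 2*pi*r^2 + 2*pi*r*h = 2*pi*r*(r + h)
r + h = 5.3
2 * r * (r + h) = 2 * 3 * 5.3 = 31.8
SA = 31.8 * pi
SA = 99.9
99.9 cm^2


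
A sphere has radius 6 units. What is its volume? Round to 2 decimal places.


Shape: sphere
Radius r = 6 units
Formula: V = (4/3) * pi * r^3
r^3 = 216
(4/3) * 216 = 288
V = 288 * pi
V = 904.78
904.78 units^3
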